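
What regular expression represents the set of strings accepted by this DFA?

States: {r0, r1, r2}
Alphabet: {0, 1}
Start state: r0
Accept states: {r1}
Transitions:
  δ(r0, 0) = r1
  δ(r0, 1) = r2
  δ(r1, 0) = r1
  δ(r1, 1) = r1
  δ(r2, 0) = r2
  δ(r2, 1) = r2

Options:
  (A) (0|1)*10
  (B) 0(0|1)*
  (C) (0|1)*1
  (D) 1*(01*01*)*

Check each option against the DFA on short strings; one disagreement eliminates an option:
  (A) (0|1)*10: on '0' the DFA goes r0 → r1 and accepts (r1 ∈ Accept), but the regex does not match it → eliminate
  (B) 0(0|1)*: agrees with the DFA on every string of length ≤ 6
  (C) (0|1)*1: on '0' the DFA goes r0 → r1 and accepts (r1 ∈ Accept), but the regex does not match it → eliminate
  (D) 1*(01*01*)*: on ε the DFA stays in r0 and rejects (r0 ∉ Accept), but the regex matches it → eliminate
Only (B) is consistent with the DFA.
(B) 0(0|1)*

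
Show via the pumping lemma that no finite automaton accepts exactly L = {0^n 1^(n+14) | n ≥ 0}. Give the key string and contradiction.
Assume L is regular with pumping length p. Idea: pumping the 0-block breaks the fixed offset of 14.
Choose s = 0^p 1^(p+14) ∈ L. By the pumping lemma, s = xyz with |xy| ≤ p, |y| > 0, so y = 0^k with k ≥ 1. Then xy²z = 0^(p+k) 1^(p+14). For this to be in L we would need p+14 = (p+k)+14, i.e. k = 0, contradicting k ≥ 1. So xy²z ∉ L.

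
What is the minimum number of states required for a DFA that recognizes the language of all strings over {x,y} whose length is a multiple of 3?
By Myhill–Nerode, count the distinguishable equivalence classes: three classes — length mod 3.
3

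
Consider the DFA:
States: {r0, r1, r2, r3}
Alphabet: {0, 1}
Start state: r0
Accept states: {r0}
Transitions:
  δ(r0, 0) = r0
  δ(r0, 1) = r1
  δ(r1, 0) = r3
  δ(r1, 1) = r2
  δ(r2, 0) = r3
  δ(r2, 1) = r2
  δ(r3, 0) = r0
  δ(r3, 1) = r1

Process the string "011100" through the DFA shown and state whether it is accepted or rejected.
Processing string "011100":
  r0 --0--> r0
  r0 --1--> r1
  r1 --1--> r2
  r2 --1--> r2
  r2 --0--> r3
  r3 --0--> r0
Final state: r0
Accept states: {r0}
Yes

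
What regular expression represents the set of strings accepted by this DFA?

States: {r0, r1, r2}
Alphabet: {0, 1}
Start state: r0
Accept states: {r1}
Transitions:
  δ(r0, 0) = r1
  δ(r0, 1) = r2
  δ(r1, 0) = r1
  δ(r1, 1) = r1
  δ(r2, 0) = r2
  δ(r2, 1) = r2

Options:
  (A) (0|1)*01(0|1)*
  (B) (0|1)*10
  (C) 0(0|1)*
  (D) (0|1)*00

Check each option against the DFA on short strings; one disagreement eliminates an option:
  (A) (0|1)*01(0|1)*: on '0' the DFA goes r0 → r1 and accepts (r1 ∈ Accept), but the regex does not match it → eliminate
  (B) (0|1)*10: on '0' the DFA goes r0 → r1 and accepts (r1 ∈ Accept), but the regex does not match it → eliminate
  (C) 0(0|1)*: agrees with the DFA on every string of length ≤ 6
  (D) (0|1)*00: on '0' the DFA goes r0 → r1 and accepts (r1 ∈ Accept), but the regex does not match it → eliminate
Only (C) is consistent with the DFA.
(C) 0(0|1)*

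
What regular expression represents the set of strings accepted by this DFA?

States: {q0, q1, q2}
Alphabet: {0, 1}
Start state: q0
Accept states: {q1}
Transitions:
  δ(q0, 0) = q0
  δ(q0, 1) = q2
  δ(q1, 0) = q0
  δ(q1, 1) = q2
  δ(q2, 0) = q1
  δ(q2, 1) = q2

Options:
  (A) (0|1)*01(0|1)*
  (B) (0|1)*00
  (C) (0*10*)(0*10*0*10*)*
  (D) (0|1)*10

Check each option against the DFA on short strings; one disagreement eliminates an option:
  (A) (0|1)*01(0|1)*: on '01' the DFA goes q0 → q0 → q2 and rejects (q2 ∉ Accept), but the regex matches it → eliminate
  (B) (0|1)*00: on '00' the DFA goes q0 → q0 → q0 and rejects (q0 ∉ Accept), but the regex matches it → eliminate
  (C) (0*10*)(0*10*0*10*)*: on '1' the DFA goes q0 → q2 and rejects (q2 ∉ Accept), but the regex matches it → eliminate
  (D) (0|1)*10: agrees with the DFA on every string of length ≤ 6
Only (D) is consistent with the DFA.
(D) (0|1)*10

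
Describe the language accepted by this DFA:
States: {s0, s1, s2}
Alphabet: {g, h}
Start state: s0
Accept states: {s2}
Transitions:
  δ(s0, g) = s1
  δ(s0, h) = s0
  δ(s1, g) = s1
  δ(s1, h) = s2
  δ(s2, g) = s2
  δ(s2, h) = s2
Testing a few strings:
  'hh' → reject
  'hggg' → reject
  'ghh' → accept
  'h' → reject
State roles: s0=no g seen yet; s1=seen a g, waiting for h; s2=substring gh seen
All strings over {g,h} containing the substring gh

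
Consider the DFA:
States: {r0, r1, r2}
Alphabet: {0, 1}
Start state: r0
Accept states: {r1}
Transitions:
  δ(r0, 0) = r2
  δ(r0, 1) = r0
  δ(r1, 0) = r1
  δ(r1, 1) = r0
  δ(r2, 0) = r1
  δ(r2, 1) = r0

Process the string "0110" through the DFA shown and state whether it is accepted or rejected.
Processing string "0110":
  r0 --0--> r2
  r2 --1--> r0
  r0 --1--> r0
  r0 --0--> r2
Final state: r2
Accept states: {r1}
No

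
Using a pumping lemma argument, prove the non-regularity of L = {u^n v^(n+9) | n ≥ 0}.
Assume L is regular with pumping length p. Idea: pumping the u-block breaks the fixed offset of 9.
Choose s = u^p v^(p+9) ∈ L. By the pumping lemma, s = xyz with |xy| ≤ p, |y| > 0, so y = u^k with k ≥ 1. Then xy²z = u^(p+k) v^(p+9). For this to be in L we would need p+9 = (p+k)+9, i.e. k = 0, contradicting k ≥ 1. So xy²z ∉ L.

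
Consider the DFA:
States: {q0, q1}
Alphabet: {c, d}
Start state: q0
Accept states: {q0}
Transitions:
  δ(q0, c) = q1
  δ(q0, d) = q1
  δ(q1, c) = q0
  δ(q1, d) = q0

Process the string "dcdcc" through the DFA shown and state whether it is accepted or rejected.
Processing string "dcdcc":
  q0 --d--> q1
  q1 --c--> q0
  q0 --d--> q1
  q1 --c--> q0
  q0 --c--> q1
Final state: q1
Accept states: {q0}
No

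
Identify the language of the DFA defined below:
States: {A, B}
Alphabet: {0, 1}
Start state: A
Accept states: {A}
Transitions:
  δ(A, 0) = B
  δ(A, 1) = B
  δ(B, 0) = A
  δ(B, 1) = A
Testing a few strings:
  '0' → reject
  '1' → reject
  '000' → reject
  '001' → reject
State roles: A=even length so far; B=odd length so far
All binary strings of even length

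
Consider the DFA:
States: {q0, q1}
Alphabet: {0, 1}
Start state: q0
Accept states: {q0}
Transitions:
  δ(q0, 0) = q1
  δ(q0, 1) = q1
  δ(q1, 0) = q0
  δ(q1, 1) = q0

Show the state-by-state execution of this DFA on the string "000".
read '0': q0 → q1
  read '0': q1 → q0
  read '0': q0 → q1
q0 -> q1 -> q0 -> q1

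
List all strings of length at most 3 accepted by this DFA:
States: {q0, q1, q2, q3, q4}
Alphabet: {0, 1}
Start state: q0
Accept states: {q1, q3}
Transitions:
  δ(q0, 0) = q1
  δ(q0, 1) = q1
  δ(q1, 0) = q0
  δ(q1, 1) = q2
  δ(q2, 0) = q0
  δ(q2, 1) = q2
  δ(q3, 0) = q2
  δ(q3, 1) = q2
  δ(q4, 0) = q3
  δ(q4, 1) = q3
0, 1, 000, 001, 100, 101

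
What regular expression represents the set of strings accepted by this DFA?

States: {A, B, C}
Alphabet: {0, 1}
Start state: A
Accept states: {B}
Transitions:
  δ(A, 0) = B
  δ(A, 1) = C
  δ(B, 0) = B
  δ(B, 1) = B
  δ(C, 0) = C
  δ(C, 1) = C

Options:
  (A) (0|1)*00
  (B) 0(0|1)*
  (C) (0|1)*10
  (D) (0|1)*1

Check each option against the DFA on short strings; one disagreement eliminates an option:
  (A) (0|1)*00: on '0' the DFA goes A → B and accepts (B ∈ Accept), but the regex does not match it → eliminate
  (B) 0(0|1)*: agrees with the DFA on every string of length ≤ 6
  (C) (0|1)*10: on '0' the DFA goes A → B and accepts (B ∈ Accept), but the regex does not match it → eliminate
  (D) (0|1)*1: on '0' the DFA goes A → B and accepts (B ∈ Accept), but the regex does not match it → eliminate
Only (B) is consistent with the DFA.
(B) 0(0|1)*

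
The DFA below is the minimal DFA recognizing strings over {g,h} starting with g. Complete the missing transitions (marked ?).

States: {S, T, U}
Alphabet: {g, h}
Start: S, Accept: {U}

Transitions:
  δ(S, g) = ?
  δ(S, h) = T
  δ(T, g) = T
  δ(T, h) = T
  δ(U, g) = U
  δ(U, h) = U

From the language and accept set, identify what each state tracks — S: no input read; T: started with h (dead); U: started with g.
Each missing δ(q, a) is the state matching the new tracked value after reading a.
δ(S, g) = U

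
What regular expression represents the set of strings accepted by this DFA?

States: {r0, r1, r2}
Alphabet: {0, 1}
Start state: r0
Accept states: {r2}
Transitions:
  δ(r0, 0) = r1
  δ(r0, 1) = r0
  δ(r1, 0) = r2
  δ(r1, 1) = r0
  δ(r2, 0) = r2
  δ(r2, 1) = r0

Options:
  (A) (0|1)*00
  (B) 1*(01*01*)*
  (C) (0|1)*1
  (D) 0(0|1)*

Check each option against the DFA on short strings; one disagreement eliminates an option:
  (A) (0|1)*00: agrees with the DFA on every string of length ≤ 6
  (B) 1*(01*01*)*: on ε the DFA stays in r0 and rejects (r0 ∉ Accept), but the regex matches it → eliminate
  (C) (0|1)*1: on '1' the DFA goes r0 → r0 and rejects (r0 ∉ Accept), but the regex matches it → eliminate
  (D) 0(0|1)*: on '0' the DFA goes r0 → r1 and rejects (r1 ∉ Accept), but the regex matches it → eliminate
Only (A) is consistent with the DFA.
(A) (0|1)*00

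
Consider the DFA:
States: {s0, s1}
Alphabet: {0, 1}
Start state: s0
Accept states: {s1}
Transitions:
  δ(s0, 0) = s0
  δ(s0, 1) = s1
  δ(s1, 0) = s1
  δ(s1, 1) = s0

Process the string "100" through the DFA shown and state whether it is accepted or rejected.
Processing string "100":
  s0 --1--> s1
  s1 --0--> s1
  s1 --0--> s1
Final state: s1
Accept states: {s1}
Yes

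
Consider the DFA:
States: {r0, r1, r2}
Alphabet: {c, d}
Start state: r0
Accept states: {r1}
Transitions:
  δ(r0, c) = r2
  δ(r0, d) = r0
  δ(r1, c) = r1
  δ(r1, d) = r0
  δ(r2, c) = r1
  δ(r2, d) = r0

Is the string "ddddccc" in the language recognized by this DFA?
Processing string "ddddccc":
  r0 --d--> r0
  r0 --d--> r0
  r0 --d--> r0
  r0 --d--> r0
  r0 --c--> r2
  r2 --c--> r1
  r1 --c--> r1
Final state: r1
Accept states: {r1}
Yes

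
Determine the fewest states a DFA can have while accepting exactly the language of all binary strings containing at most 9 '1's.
By Myhill–Nerode, count the distinguishable equivalence classes: 11 classes — having seen 0, 1, …, 9, or >9 copies of '1'; counts 0 through 9 are accepting and >9 is dead.
11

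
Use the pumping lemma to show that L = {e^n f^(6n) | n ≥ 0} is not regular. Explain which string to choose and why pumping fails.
Assume L is regular with pumping length p. Idea: pumping the e-block breaks the 1:6 ratio.
Choose s = e^p f^(6p) (length 7p ≥ p). By the pumping lemma, s = xyz with |xy| ≤ p, |y| > 0, so y = e^k with k ≥ 1. Then xy²z = e^(p+k) f^(6p). For this to be in L we would need 6p = 6(p+k), i.e. 6k = 0, contradicting k ≥ 1. So xy²z ∉ L.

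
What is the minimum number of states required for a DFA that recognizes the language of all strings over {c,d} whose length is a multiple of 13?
By Myhill–Nerode, count the distinguishable equivalence classes: 13 classes — one per residue of the length mod 13; class i is distinguished from class j by any string of length (13 − i) mod 13.
13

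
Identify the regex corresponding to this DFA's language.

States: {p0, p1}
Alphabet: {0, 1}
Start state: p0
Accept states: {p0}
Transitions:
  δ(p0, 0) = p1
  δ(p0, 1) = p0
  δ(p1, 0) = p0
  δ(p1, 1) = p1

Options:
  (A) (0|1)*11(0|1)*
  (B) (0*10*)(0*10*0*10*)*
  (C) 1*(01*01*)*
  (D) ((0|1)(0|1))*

Check each option against the DFA on short strings; one disagreement eliminates an option:
  (A) (0|1)*11(0|1)*: on ε the DFA stays in p0 and accepts (p0 ∈ Accept), but the regex does not match it → eliminate
  (B) (0*10*)(0*10*0*10*)*: on ε the DFA stays in p0 and accepts (p0 ∈ Accept), but the regex does not match it → eliminate
  (C) 1*(01*01*)*: agrees with the DFA on every string of length ≤ 6
  (D) ((0|1)(0|1))*: on '1' the DFA goes p0 → p0 and accepts (p0 ∈ Accept), but the regex does not match it → eliminate
Only (C) is consistent with the DFA.
(C) 1*(01*01*)*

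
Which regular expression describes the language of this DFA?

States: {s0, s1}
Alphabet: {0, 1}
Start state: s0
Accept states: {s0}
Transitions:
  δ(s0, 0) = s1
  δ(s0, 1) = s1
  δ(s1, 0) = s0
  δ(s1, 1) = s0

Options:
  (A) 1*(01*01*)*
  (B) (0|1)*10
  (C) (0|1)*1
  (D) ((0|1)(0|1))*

Check each option against the DFA on short strings; one disagreement eliminates an option:
  (A) 1*(01*01*)*: on '1' the DFA goes s0 → s1 and rejects (s1 ∉ Accept), but the regex matches it → eliminate
  (B) (0|1)*10: on ε the DFA stays in s0 and accepts (s0 ∈ Accept), but the regex does not match it → eliminate
  (C) (0|1)*1: on ε the DFA stays in s0 and accepts (s0 ∈ Accept), but the regex does not match it → eliminate
  (D) ((0|1)(0|1))*: agrees with the DFA on every string of length ≤ 6
Only (D) is consistent with the DFA.
(D) ((0|1)(0|1))*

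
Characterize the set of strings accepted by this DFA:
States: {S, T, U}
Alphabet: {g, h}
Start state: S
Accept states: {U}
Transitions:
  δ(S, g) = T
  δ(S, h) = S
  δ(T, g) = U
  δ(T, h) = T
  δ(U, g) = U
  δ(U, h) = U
Testing a few strings:
  'h' → reject
  'hgh' → reject
  'g' → reject
  'gghg' → accept
State roles: S=zero g's seen; T=one g seen; U=≥ two g's seen
All strings over {g,h} containing at least two g's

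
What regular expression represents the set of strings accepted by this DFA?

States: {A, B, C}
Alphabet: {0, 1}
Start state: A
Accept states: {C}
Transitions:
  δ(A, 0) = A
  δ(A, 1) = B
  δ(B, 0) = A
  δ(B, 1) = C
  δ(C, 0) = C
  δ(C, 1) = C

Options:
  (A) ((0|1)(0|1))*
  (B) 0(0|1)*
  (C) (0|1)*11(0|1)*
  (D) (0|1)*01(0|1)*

Check each option against the DFA on short strings; one disagreement eliminates an option:
  (A) ((0|1)(0|1))*: on ε the DFA stays in A and rejects (A ∉ Accept), but the regex matches it → eliminate
  (B) 0(0|1)*: on '0' the DFA goes A → A and rejects (A ∉ Accept), but the regex matches it → eliminate
  (C) (0|1)*11(0|1)*: agrees with the DFA on every string of length ≤ 6
  (D) (0|1)*01(0|1)*: on '01' the DFA goes A → A → B and rejects (B ∉ Accept), but the regex matches it → eliminate
Only (C) is consistent with the DFA.
(C) (0|1)*11(0|1)*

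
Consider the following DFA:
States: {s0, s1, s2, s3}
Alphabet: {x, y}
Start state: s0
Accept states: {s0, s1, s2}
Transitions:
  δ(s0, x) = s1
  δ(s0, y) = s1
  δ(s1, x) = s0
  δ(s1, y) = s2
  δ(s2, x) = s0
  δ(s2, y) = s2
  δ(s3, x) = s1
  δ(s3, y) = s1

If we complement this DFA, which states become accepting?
Complement accept states = All states \ Original accept states
= {s0, s1, s2, s3} \ {s0, s1, s2}
{s3}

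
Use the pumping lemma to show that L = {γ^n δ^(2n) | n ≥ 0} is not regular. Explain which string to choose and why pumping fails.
Assume L is regular with pumping length p. Idea: pumping the γ-block breaks the 1:2 ratio.
Choose s = γ^p δ^(2p) (length 3p ≥ p). By the pumping lemma, s = xyz with |xy| ≤ p, |y| > 0, so y = γ^k with k ≥ 1. Then xy²z = γ^(p+k) δ^(2p). For this to be in L we would need 2p = 2(p+k), i.e. 2k = 0, contradicting k ≥ 1. So xy²z ∉ L.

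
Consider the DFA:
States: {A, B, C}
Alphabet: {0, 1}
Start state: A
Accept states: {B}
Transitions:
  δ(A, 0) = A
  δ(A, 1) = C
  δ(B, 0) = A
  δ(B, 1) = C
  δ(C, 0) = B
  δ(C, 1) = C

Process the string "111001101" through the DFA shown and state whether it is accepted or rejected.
Processing string "111001101":
  A --1--> C
  C --1--> C
  C --1--> C
  C --0--> B
  B --0--> A
  A --1--> C
  C --1--> C
  C --0--> B
  B --1--> C
Final state: C
Accept states: {B}
No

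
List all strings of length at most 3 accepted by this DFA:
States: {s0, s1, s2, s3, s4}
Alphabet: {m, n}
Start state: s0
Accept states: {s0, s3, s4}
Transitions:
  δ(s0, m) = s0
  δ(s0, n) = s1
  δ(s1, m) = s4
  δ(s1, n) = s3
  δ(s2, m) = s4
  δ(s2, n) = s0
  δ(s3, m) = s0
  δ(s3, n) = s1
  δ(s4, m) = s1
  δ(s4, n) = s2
ε, m, mm, nm, nn, mmm, mnm, mnn, nnm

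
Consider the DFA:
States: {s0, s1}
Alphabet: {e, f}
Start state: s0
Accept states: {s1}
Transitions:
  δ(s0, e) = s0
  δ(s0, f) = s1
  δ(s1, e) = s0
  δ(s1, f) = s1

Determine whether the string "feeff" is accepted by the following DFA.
Processing string "feeff":
  s0 --f--> s1
  s1 --e--> s0
  s0 --e--> s0
  s0 --f--> s1
  s1 --f--> s1
Final state: s1
Accept states: {s1}
Yes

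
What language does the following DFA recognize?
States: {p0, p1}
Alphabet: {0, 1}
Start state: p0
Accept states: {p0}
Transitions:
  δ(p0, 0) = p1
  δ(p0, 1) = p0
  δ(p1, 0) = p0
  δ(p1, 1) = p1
Testing a few strings:
  '00' → accept
  '0' → reject
  '01' → reject
  '110' → reject
State roles: p0=even number of 0's so far; p1=odd number of 0's so far
All binary strings with an even number of 0's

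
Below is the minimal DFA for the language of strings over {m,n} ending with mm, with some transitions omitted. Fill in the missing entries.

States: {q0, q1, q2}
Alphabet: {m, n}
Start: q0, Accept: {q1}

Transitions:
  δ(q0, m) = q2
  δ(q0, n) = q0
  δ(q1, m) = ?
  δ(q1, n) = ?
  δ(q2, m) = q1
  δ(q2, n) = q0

From the language and accept set, identify what each state tracks — q0: last symbol not m; q1: two trailing m's; q2: one trailing m.
Each missing δ(q, a) is the state matching the new tracked value after reading a.
δ(q1, m) = q1; δ(q1, n) = q0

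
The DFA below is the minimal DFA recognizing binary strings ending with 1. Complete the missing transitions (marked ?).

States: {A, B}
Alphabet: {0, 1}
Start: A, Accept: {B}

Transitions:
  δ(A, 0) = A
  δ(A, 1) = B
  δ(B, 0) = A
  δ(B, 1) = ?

From the language and accept set, identify what each state tracks — A: last symbol not 1; B: last symbol is 1.
Each missing δ(q, a) is the state matching the new tracked value after reading a.
δ(B, 1) = B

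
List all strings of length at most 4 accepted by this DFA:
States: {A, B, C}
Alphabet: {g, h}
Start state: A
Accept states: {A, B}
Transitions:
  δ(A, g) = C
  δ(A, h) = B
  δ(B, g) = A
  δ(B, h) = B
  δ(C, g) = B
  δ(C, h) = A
ε, h, gg, gh, hg, hh, ggg, ggh, ghh, hgh, hhg, hhh, gggh, gghg, gghh, ghgg, ghgh, ghhg, ghhh, hggg, hggh, hghg, hghh, hhgh, hhhg, hhhh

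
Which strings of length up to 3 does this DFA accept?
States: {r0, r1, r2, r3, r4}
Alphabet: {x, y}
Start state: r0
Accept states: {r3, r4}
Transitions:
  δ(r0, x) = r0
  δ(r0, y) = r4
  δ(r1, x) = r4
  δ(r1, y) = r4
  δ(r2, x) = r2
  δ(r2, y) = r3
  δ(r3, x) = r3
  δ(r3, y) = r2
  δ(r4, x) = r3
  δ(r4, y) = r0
y, xy, yx, xxy, xyx, yxx, yyy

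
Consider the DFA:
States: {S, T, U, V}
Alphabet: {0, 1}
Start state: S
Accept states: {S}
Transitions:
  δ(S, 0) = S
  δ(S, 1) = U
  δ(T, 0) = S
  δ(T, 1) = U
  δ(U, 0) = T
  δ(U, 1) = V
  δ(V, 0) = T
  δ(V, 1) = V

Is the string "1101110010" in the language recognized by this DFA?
Processing string "1101110010":
  S --1--> U
  U --1--> V
  V --0--> T
  T --1--> U
  U --1--> V
  V --1--> V
  V --0--> T
  T --0--> S
  S --1--> U
  U --0--> T
Final state: T
Accept states: {S}
No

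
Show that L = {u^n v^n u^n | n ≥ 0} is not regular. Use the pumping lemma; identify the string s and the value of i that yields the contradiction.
Assume L is regular with pumping length p. Idea: pumping the first u-block unbalances it against the other two.
Choose s = u^p v^p u^p ∈ L (|s| = 3p ≥ p). By the pumping lemma, s = xyz with |xy| ≤ p, |y| > 0, so y = u^k with k ≥ 1, inside the first u-block. Then xy²z = u^(p+k) v^p u^p. The first block has length p+k ≠ p, so the three block lengths are no longer equal and xy²z ∉ L.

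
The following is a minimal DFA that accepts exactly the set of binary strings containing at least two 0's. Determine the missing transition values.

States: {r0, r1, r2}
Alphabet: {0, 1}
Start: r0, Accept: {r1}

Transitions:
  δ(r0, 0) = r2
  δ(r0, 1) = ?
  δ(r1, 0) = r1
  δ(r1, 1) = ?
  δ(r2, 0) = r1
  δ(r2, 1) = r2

From the language and accept set, identify what each state tracks — r0: zero 0's seen; r1: ≥ two 0's seen; r2: one 0 seen.
Each missing δ(q, a) is the state matching the new tracked value after reading a.
δ(r0, 1) = r0; δ(r1, 1) = r1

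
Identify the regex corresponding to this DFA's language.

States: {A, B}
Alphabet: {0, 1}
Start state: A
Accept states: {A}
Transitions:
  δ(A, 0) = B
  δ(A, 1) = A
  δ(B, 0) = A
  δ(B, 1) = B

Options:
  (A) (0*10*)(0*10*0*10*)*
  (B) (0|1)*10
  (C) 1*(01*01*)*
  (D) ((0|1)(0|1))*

Check each option against the DFA on short strings; one disagreement eliminates an option:
  (A) (0*10*)(0*10*0*10*)*: on ε the DFA stays in A and accepts (A ∈ Accept), but the regex does not match it → eliminate
  (B) (0|1)*10: on ε the DFA stays in A and accepts (A ∈ Accept), but the regex does not match it → eliminate
  (C) 1*(01*01*)*: agrees with the DFA on every string of length ≤ 6
  (D) ((0|1)(0|1))*: on '1' the DFA goes A → A and accepts (A ∈ Accept), but the regex does not match it → eliminate
Only (C) is consistent with the DFA.
(C) 1*(01*01*)*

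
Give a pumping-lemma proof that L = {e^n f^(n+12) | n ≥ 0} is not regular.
Assume L is regular with pumping length p. Idea: pumping the e-block breaks the fixed offset of 12.
Choose s = e^p f^(p+12) ∈ L. By the pumping lemma, s = xyz with |xy| ≤ p, |y| > 0, so y = e^k with k ≥ 1. Then xy²z = e^(p+k) f^(p+12). For this to be in L we would need p+12 = (p+k)+12, i.e. k = 0, contradicting k ≥ 1. So xy²z ∉ L.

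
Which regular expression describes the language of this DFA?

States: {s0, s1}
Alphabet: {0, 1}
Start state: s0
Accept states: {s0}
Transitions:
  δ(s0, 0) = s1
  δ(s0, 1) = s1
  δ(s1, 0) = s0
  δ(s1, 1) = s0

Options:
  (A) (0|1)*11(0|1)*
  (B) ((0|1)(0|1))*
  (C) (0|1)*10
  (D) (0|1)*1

Check each option against the DFA on short strings; one disagreement eliminates an option:
  (A) (0|1)*11(0|1)*: on ε the DFA stays in s0 and accepts (s0 ∈ Accept), but the regex does not match it → eliminate
  (B) ((0|1)(0|1))*: agrees with the DFA on every string of length ≤ 6
  (C) (0|1)*10: on ε the DFA stays in s0 and accepts (s0 ∈ Accept), but the regex does not match it → eliminate
  (D) (0|1)*1: on ε the DFA stays in s0 and accepts (s0 ∈ Accept), but the regex does not match it → eliminate
Only (B) is consistent with the DFA.
(B) ((0|1)(0|1))*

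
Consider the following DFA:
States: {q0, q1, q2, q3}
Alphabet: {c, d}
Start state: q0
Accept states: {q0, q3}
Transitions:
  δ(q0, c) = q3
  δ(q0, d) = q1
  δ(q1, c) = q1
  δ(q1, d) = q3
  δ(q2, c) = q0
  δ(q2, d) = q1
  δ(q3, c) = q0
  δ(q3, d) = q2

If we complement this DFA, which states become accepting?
Complement accept states = All states \ Original accept states
= {q0, q1, q2, q3} \ {q0, q3}
{q1, q2}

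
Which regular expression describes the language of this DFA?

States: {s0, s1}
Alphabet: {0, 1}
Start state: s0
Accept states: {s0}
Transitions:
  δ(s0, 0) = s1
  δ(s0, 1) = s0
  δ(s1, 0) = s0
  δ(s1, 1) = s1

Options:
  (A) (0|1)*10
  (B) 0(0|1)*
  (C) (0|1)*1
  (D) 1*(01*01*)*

Check each option against the DFA on short strings; one disagreement eliminates an option:
  (A) (0|1)*10: on ε the DFA stays in s0 and accepts (s0 ∈ Accept), but the regex does not match it → eliminate
  (B) 0(0|1)*: on ε the DFA stays in s0 and accepts (s0 ∈ Accept), but the regex does not match it → eliminate
  (C) (0|1)*1: on ε the DFA stays in s0 and accepts (s0 ∈ Accept), but the regex does not match it → eliminate
  (D) 1*(01*01*)*: agrees with the DFA on every string of length ≤ 6
Only (D) is consistent with the DFA.
(D) 1*(01*01*)*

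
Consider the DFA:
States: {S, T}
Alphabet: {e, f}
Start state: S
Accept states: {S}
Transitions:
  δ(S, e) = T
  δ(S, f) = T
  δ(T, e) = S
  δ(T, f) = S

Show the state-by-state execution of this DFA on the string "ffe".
read 'f': S → T
  read 'f': T → S
  read 'e': S → T
S -> T -> S -> T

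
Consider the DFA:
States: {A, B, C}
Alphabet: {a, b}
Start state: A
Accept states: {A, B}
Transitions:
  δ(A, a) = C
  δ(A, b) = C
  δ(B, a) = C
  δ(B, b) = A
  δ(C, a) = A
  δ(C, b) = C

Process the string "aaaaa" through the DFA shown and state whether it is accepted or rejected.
Processing string "aaaaa":
  A --a--> C
  C --a--> A
  A --a--> C
  C --a--> A
  A --a--> C
Final state: C
Accept states: {A, B}
No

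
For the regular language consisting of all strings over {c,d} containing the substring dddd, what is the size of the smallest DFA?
By Myhill–Nerode, count the distinguishable equivalence classes: 5 classes — one per longest suffix of the input that is a prefix of 'dddd' (lengths 0 through 3), plus an absorbing 'already seen dddd' class.
5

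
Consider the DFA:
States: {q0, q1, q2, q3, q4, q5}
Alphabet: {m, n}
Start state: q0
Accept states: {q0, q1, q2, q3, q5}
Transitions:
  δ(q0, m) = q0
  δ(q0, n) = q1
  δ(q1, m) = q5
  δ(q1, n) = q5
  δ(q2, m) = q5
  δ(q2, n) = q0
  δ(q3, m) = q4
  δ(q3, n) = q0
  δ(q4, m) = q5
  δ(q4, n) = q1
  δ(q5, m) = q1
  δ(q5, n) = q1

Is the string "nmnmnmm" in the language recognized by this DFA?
Processing string "nmnmnmm":
  q0 --n--> q1
  q1 --m--> q5
  q5 --n--> q1
  q1 --m--> q5
  q5 --n--> q1
  q1 --m--> q5
  q5 --m--> q1
Final state: q1
Accept states: {q0, q1, q2, q3, q5}
Yes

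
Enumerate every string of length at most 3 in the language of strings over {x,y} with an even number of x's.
ε, y, xx, yy, xxy, xyx, yxx, yyy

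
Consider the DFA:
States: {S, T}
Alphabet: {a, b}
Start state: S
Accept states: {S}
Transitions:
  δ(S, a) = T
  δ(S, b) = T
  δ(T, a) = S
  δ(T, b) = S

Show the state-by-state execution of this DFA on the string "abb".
read 'a': S → T
  read 'b': T → S
  read 'b': S → T
S -> T -> S -> T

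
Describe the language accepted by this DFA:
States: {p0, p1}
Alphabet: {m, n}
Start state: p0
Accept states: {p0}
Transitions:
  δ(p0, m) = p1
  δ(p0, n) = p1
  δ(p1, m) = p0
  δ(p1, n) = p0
Testing a few strings:
  'mn' → accept
  'm' → reject
  'n' → reject
  'nnm' → reject
State roles: p0=even length so far; p1=odd length so far
All strings over {m,n} of even length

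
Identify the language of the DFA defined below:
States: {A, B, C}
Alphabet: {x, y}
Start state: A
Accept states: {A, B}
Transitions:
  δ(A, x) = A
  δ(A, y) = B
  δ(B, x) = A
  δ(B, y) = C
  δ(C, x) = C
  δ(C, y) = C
Testing a few strings:
  'xyyx' → reject
  'yyx' → reject
  'yxy' → accept
  'x' → accept
State roles: A=last symbol not y (ok); B=last symbol y (ok); C=saw yy (dead)
All strings over {x,y} with no two consecutive y's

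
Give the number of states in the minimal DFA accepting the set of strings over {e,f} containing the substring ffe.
By Myhill–Nerode, count the distinguishable equivalence classes: 4 classes — one per longest suffix of the input that is a prefix of 'ffe' (lengths 0 through 2), plus an absorbing 'already seen ffe' class.
4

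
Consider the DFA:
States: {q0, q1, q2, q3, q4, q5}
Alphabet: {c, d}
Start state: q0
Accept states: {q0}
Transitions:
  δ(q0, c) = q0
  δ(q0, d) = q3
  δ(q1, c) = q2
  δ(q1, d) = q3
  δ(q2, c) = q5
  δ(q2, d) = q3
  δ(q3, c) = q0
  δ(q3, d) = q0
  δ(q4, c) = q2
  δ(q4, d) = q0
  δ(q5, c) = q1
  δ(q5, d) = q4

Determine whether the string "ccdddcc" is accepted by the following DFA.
Processing string "ccdddcc":
  q0 --c--> q0
  q0 --c--> q0
  q0 --d--> q3
  q3 --d--> q0
  q0 --d--> q3
  q3 --c--> q0
  q0 --c--> q0
Final state: q0
Accept states: {q0}
Yes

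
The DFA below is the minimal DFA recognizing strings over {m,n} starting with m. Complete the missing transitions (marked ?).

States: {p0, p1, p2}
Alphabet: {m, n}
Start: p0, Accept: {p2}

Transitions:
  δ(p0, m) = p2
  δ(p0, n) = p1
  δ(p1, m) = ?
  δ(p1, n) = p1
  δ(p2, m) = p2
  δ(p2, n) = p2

From the language and accept set, identify what each state tracks — p0: no input read; p1: started with n (dead); p2: started with m.
Each missing δ(q, a) is the state matching the new tracked value after reading a.
δ(p1, m) = p1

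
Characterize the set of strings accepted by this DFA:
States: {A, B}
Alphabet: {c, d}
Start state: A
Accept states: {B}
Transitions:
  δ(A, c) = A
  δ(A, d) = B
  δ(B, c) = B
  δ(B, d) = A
Testing a few strings:
  'c' → reject
  'ccd' → accept
  'ccc' → reject
  'd' → accept
State roles: A=even number of d's so far; B=odd number of d's so far
All strings over {c,d} with an odd number of d's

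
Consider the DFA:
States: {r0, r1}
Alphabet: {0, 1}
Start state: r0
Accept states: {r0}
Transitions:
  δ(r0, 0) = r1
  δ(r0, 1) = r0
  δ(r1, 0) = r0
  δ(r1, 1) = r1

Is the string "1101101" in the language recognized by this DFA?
Processing string "1101101":
  r0 --1--> r0
  r0 --1--> r0
  r0 --0--> r1
  r1 --1--> r1
  r1 --1--> r1
  r1 --0--> r0
  r0 --1--> r0
Final state: r0
Accept states: {r0}
Yes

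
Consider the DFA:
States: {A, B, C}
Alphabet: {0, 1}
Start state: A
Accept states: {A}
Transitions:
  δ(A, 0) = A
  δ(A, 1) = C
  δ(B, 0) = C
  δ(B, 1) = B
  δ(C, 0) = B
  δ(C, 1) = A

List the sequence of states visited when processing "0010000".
read '0': A → A
  read '0': A → A
  read '1': A → C
  read '0': C → B
  read '0': B → C
  read '0': C → B
  read '0': B → C
A -> A -> A -> C -> B -> C -> B -> C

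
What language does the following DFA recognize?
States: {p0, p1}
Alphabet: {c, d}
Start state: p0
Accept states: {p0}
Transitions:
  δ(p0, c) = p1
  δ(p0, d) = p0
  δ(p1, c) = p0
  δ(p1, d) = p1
Testing a few strings:
  'ddc' → reject
  'dd' → accept
  'cc' → accept
  'dcd' → reject
State roles: p0=even number of c's so far; p1=odd number of c's so far
All strings over {c,d} with an even number of c's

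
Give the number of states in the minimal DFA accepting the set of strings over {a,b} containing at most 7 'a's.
By Myhill–Nerode, count the distinguishable equivalence classes: 9 classes — having seen 0, 1, …, 7, or >7 copies of 'a'; counts 0 through 7 are accepting and >7 is dead.
9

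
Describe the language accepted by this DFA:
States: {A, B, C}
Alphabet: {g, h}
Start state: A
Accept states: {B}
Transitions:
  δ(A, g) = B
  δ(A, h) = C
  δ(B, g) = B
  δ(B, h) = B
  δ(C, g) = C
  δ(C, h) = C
Testing a few strings:
  'g' → accept
  'hg' → reject
  'ghg' → accept
  'h' → reject
State roles: A=no input read; B=started with g; C=started with h (dead)
All strings over {g,h} starting with g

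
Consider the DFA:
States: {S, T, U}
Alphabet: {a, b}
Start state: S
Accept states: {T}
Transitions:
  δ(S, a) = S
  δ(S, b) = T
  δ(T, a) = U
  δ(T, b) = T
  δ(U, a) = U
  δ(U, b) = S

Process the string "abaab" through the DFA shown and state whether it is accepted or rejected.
Processing string "abaab":
  S --a--> S
  S --b--> T
  T --a--> U
  U --a--> U
  U --b--> S
Final state: S
Accept states: {T}
No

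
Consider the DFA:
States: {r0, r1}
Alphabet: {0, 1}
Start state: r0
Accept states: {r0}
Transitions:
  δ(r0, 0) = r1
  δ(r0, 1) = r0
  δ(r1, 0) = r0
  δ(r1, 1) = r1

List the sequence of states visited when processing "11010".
read '1': r0 → r0
  read '1': r0 → r0
  read '0': r0 → r1
  read '1': r1 → r1
  read '0': r1 → r0
r0 -> r0 -> r0 -> r1 -> r1 -> r0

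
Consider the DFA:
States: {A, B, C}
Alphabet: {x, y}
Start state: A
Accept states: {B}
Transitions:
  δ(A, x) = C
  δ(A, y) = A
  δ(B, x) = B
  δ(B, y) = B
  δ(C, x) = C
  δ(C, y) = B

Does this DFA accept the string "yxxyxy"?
Processing string "yxxyxy":
  A --y--> A
  A --x--> C
  C --x--> C
  C --y--> B
  B --x--> B
  B --y--> B
Final state: B
Accept states: {B}
Yes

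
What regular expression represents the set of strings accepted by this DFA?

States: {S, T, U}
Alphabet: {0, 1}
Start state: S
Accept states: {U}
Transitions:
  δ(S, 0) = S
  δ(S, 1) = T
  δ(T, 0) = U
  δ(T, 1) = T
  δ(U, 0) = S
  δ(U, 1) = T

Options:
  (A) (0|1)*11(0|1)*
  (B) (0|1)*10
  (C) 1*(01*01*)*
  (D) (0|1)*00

Check each option against the DFA on short strings; one disagreement eliminates an option:
  (A) (0|1)*11(0|1)*: on '10' the DFA goes S → T → U and accepts (U ∈ Accept), but the regex does not match it → eliminate
  (B) (0|1)*10: agrees with the DFA on every string of length ≤ 6
  (C) 1*(01*01*)*: on ε the DFA stays in S and rejects (S ∉ Accept), but the regex matches it → eliminate
  (D) (0|1)*00: on '00' the DFA goes S → S → S and rejects (S ∉ Accept), but the regex matches it → eliminate
Only (B) is consistent with the DFA.
(B) (0|1)*10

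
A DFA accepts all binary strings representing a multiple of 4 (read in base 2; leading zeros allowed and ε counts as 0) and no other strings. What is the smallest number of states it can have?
By Myhill–Nerode, count the distinguishable equivalence classes: three classes — value mod 4 is 0, 2, or odd (residues 1 and 3 are indistinguishable: 2r+b mod 4 depends only on r mod 2).
3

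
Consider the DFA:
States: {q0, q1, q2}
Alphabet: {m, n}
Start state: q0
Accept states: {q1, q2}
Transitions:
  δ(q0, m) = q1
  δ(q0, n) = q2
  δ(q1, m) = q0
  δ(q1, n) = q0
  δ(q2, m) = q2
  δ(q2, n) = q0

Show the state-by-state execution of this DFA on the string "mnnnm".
read 'm': q0 → q1
  read 'n': q1 → q0
  read 'n': q0 → q2
  read 'n': q2 → q0
  read 'm': q0 → q1
q0 -> q1 -> q0 -> q2 -> q0 -> q1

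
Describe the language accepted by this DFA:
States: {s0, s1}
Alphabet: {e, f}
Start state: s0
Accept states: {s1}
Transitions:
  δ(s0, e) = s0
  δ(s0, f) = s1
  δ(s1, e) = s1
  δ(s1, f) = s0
Testing a few strings:
  'eef' → accept
  'eff' → reject
  'fe' → accept
  'ef' → accept
State roles: s0=even number of f's so far; s1=odd number of f's so far
All strings over {e,f} with an odd number of f's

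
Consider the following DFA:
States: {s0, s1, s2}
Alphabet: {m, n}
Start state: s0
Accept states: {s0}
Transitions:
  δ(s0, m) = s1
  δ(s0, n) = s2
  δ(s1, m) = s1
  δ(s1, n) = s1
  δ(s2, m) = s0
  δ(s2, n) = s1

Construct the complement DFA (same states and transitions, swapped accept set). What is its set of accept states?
Complement accept states = All states \ Original accept states
= {s0, s1, s2} \ {s0}
{s1, s2}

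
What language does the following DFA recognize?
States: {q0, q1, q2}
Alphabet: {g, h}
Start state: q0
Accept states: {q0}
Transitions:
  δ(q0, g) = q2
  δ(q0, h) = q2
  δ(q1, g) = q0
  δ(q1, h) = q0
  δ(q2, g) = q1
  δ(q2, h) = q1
Testing a few strings:
  'g' → reject
  'hhgg' → reject
  'hh' → reject
  'hg' → reject
State roles: q0=length ≡ 0 (mod 3); q1=length ≡ 2 (mod 3); q2=length ≡ 1 (mod 3)
All strings over {g,h} whose length is a multiple of 3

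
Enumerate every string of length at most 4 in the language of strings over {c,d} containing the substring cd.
cd, ccd, cdc, cdd, dcd, cccd, ccdc, ccdd, cdcc, cdcd, cddc, cddd, dccd, dcdc, dcdd, ddcd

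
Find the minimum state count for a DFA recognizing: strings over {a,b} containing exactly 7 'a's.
By Myhill–Nerode, count the distinguishable equivalence classes: 9 classes — having seen 0, 1, …, 7, or >7 copies of 'a'; the count-7 class is the only accepting one and >7 is dead.
9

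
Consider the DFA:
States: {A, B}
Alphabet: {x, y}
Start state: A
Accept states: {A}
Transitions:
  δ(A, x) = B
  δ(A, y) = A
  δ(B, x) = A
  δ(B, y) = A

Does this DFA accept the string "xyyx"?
Processing string "xyyx":
  A --x--> B
  B --y--> A
  A --y--> A
  A --x--> B
Final state: B
Accept states: {A}
No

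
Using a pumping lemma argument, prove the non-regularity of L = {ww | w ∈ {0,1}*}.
Assume L is regular with pumping length p. Idea: pumping the leading 0-block breaks the equality of the two halves.
Choose s = 0^p 1 0^p 1 ∈ L (with w = 0^p 1). |s| = 2p+2 ≥ p. By the pumping lemma, s = xyz with |xy| ≤ p, |y| > 0, so y = 0^k with k ≥ 1, in the first 0-block. Then xy²z = 0^(p+k) 1 0^p 1, of length 2p+2+k. If k is odd this length is odd, so it cannot be of the form ww. If k is even, each half has length p+1+k/2 ≤ p+k, so the first half lies entirely inside the leading 0-block and contains no 1, while the second half ends in 1; the halves differ. Either way xy²z ∉ L.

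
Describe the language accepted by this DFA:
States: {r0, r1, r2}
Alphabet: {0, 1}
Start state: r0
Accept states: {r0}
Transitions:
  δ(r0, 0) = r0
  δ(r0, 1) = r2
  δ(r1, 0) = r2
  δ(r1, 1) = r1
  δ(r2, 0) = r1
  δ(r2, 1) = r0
Testing a few strings:
  '001' → reject
  '0111' → reject
  '111' → reject
  '01' → reject
State roles: r0=value ≡ 0 (mod 3); r1=value ≡ 2 (mod 3); r2=value ≡ 1 (mod 3)
All binary strings representing a multiple of 3 (read in base 2; leading zeros allowed and ε counts as 0)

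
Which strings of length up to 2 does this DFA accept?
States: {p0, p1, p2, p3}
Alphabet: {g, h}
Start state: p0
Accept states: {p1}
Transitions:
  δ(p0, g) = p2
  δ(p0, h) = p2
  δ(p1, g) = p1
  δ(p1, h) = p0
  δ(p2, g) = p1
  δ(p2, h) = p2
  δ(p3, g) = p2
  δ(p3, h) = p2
gg, hg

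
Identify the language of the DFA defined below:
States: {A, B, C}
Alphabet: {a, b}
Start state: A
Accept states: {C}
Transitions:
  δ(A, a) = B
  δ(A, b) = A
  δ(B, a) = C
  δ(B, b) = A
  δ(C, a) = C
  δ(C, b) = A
Testing a few strings:
  'aaba' → reject
  'bbaa' → accept
  'b' → reject
  'bb' → reject
State roles: A=last symbol not a; B=one trailing a; C=two trailing a's
All strings over {a,b} ending with aa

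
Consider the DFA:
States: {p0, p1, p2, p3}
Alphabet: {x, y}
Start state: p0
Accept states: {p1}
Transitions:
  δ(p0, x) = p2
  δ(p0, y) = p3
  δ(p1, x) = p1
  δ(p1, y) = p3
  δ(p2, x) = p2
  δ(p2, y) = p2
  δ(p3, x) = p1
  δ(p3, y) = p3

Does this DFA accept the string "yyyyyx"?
Processing string "yyyyyx":
  p0 --y--> p3
  p3 --y--> p3
  p3 --y--> p3
  p3 --y--> p3
  p3 --y--> p3
  p3 --x--> p1
Final state: p1
Accept states: {p1}
Yes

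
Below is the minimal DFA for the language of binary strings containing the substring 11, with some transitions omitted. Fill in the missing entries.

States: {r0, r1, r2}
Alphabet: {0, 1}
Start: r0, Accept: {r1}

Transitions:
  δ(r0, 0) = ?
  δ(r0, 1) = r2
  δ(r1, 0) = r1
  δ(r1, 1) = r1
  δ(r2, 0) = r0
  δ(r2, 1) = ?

From the language and accept set, identify what each state tracks — r0: no progress toward 11; r1: substring 11 seen; r2: one trailing 1.
Each missing δ(q, a) is the state matching the new tracked value after reading a.
δ(r0, 0) = r0; δ(r2, 1) = r1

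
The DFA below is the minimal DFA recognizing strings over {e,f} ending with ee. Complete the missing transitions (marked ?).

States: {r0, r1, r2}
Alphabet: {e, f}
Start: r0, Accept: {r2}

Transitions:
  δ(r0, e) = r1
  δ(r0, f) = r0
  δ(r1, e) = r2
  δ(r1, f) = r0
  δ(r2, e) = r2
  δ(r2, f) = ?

From the language and accept set, identify what each state tracks — r0: last symbol not e; r1: one trailing e; r2: two trailing e's.
Each missing δ(q, a) is the state matching the new tracked value after reading a.
δ(r2, f) = r0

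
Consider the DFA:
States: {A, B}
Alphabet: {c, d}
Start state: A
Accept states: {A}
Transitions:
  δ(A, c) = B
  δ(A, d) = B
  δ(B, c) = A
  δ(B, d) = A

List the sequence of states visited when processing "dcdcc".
read 'd': A → B
  read 'c': B → A
  read 'd': A → B
  read 'c': B → A
  read 'c': A → B
A -> B -> A -> B -> A -> B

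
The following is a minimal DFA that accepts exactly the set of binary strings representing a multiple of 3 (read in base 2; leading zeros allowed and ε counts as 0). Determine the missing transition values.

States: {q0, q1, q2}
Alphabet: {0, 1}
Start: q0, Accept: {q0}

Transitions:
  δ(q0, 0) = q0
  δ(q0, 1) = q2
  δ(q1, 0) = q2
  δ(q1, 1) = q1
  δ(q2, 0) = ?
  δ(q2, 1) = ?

From the language and accept set, identify what each state tracks — q0: value ≡ 0 (mod 3); q1: value ≡ 2 (mod 3); q2: value ≡ 1 (mod 3).
Each missing δ(q, a) is the state matching the new tracked value after reading a.
δ(q2, 0) = q1; δ(q2, 1) = q0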